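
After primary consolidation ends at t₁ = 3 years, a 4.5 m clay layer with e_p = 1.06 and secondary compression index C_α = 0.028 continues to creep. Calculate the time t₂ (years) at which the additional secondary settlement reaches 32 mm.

t₂ ≈ 10 years

S_s = C_α·H/(1+e_p)·log₁₀(t₂/t₁) ⇒ log₁₀(t₂/t₁) = S_s·(1+e_p)/(C_α·H).
log₁₀(t₂/t₁) = 0.032 × (1+1.06) / (0.028×4.5) = 0.5232
t₂ = t₁ × 10^0.5232 = 3 × 3.336 = 10.01 years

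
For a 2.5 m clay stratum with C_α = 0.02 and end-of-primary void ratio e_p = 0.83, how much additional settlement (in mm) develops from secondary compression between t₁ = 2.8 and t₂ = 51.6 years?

S_s ≈ 34.6 mm

Secondary compression: S_s = C_α·H/(1+e_p)·log₁₀(t₂/t₁)
S_s = 0.02×2.5/(1+0.83)×log₁₀(51.6/2.8)
    = 0.02732 × 1.265 = 0.03458 m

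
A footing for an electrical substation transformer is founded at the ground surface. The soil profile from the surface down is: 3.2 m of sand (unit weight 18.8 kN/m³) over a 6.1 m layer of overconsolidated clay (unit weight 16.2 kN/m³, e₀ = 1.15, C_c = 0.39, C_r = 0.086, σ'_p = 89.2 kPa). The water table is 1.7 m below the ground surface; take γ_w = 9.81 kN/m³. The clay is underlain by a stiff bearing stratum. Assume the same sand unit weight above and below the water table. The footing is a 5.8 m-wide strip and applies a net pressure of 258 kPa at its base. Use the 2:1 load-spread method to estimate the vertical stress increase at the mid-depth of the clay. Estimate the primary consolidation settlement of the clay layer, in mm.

S_c ≈ 395 mm

Mid-depth of clay below the ground surface: z = 3.2 + 6.1/2 = 6.25 m.
Total vertical stress at mid-clay: σ_v = 18.8×3.2 + 16.2×3.05 = 109.57 kPa.
Pore pressure: u = 9.81×(6.25 − 1.7) = 44.636 kPa.
Initial effective stress: σ'_0 = σ_v − u = 109.57 − 44.636 = 64.934 kPa.
Stress increase at mid-clay by the 2:1 spreading method:
Δσ = qB/(B+z) = 258×5.8/(5.8+6.25) = 124.18 kPa
Final effective stress: σ'_f = 64.934 + 124.18 = 189.11 kPa.
σ'_f = 189.11 > σ'_p = 89.2 kPa, so the stress path crosses the preconsolidation pressure — recompression up to σ'_p, then virgin compression beyond:
S_c = H/(1+e₀)·[C_r·log₁₀(σ'_p/σ'_0) + C_c·log₁₀(σ'_f/σ'_p)]
    = 6.1/2.15 × [0.086×log₁₀(89.2/64.934) + 0.39×log₁₀(189.11/89.2)]
    = 2.8372 × [0.011859 + 0.12728] = 0.3948 m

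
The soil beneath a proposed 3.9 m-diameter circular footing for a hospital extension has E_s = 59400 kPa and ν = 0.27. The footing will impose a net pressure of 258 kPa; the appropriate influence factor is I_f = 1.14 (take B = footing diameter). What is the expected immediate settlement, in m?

S_e ≈ 0.0179 m

Immediate (elastic) settlement: S_e = q·B·(1−ν²)/E_s · I_f.
S_e = 258 × 3.9 × (1 − 0.27²) / 59400 × 1.14
    = 258 × 3.9 × 0.9271 / 59400 × 1.14
    = 0.0179 m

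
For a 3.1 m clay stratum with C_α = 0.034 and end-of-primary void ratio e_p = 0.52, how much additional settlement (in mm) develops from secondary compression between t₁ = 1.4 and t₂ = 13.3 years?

S_s ≈ 67.8 mm

Secondary compression: S_s = C_α·H/(1+e_p)·log₁₀(t₂/t₁)
S_s = 0.034×3.1/(1+0.52)×log₁₀(13.3/1.4)
    = 0.06934 × 0.9777 = 0.0678 m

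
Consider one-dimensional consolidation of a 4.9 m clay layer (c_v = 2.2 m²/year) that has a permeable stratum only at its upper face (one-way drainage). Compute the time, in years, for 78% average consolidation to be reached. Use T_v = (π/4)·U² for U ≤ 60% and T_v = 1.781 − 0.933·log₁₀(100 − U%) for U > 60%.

t ≈ 5.77 years

Drainage path length: H_d = H = 4.9 m (single drainage).
U > 60%: T_v = 1.781 − 0.933·log₁₀(100 − 78) = 0.52852.
t = T_v·H_d²/c_v = 0.52852×4.9²/2.2 = 5.768 years.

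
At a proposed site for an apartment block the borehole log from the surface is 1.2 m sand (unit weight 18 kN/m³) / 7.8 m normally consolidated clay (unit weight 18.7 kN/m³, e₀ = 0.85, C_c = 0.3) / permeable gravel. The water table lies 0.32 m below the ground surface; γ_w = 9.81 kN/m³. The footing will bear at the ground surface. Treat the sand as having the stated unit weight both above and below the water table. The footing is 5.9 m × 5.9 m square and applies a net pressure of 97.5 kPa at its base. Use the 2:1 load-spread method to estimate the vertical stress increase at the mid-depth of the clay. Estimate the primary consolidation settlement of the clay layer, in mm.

Mid-depth of clay below the ground surface: z = 1.2 + 7.8/2 = 5.1 m.
Total vertical stress at mid-clay: σ_v = 18×1.2 + 18.7×3.9 = 94.53 kPa.
Pore pressure: u = 9.81×(5.1 − 0.32) = 46.892 kPa.
Initial effective stress: σ'_0 = σ_v − u = 94.53 − 46.892 = 47.638 kPa.
Stress increase at mid-clay by the 2:1 spreading method:
Δσ = qBL/((B+z)(L+z)) = 97.5×5.9×5.9/((5.9+5.1)(5.9+5.1)) = 28.049 kPa
Final effective stress: σ'_f = σ'_0 + Δσ = 47.638 + 28.049 = 75.687 kPa.
Normally consolidated clay, so the full stress increment lies on the virgin compression line:
S_c = C_c·H/(1+e₀)·log₁₀(σ'_f/σ'_0) = 0.3×7.8/(1+0.85)×log₁₀(75.687/47.638)
    = 1.2649 × 0.20107 = 0.2543 m

S_c ≈ 254 mm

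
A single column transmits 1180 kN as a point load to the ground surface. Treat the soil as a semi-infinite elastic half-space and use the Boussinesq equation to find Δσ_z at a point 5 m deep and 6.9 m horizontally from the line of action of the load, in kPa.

Boussinesq vertical stress below a point load on an elastic half-space:
Δσ_z = 3P/(2πz²) · [1 + (r/z)²]^(−5/2)
r/z = 6.9/5 = 1.38; [1+(r/z)²]^(−5/2) = 0.06956.
Δσ_z = 3×1180/(2π×5²) × 0.06956 = 22.536 × 0.06956 = 1.568 kPa

Δσ_z ≈ 1.57 kPa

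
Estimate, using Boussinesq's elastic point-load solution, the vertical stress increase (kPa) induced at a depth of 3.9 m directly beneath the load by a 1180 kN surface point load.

Boussinesq vertical stress below a point load on an elastic half-space:
Δσ_z = 3P/(2πz²) · [1 + (r/z)²]^(−5/2)
r/z = 0/3.9 = 0; [1+(r/z)²]^(−5/2) = 1.
Δσ_z = 3×1180/(2π×3.9²) × 1 = 37.042 × 1 = 37.04 kPa

Δσ_z ≈ 37 kPa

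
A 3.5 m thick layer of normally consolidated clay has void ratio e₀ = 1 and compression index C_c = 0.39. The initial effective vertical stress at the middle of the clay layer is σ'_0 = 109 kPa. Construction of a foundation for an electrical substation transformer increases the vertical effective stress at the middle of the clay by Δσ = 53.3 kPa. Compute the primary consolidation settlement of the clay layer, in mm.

Final effective stress: σ'_f = σ'_0 + Δσ = 109 + 53.3 = 162.3 kPa.
Normally consolidated clay, so the full stress increment lies on the virgin compression line:
S_c = C_c·H/(1+e₀)·log₁₀(σ'_f/σ'_0) = 0.39×3.5/(1+1)×log₁₀(162.3/109)
    = 0.6825 × 0.17289 = 0.118 m

S_c ≈ 118 mm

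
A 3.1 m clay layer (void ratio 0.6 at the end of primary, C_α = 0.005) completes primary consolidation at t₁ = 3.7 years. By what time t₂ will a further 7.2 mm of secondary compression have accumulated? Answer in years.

t₂ ≈ 20.5 years

S_s = C_α·H/(1+e_p)·log₁₀(t₂/t₁) ⇒ log₁₀(t₂/t₁) = S_s·(1+e_p)/(C_α·H).
log₁₀(t₂/t₁) = 0.0072 × (1+0.6) / (0.005×3.1) = 0.7432
t₂ = t₁ × 10^0.7432 = 3.7 × 5.536 = 20.48 years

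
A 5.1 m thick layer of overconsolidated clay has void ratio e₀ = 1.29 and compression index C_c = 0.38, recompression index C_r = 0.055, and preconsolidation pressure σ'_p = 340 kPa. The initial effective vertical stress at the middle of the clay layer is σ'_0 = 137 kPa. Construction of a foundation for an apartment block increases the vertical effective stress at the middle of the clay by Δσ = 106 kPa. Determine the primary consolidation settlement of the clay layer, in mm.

Final effective stress: σ'_f = 137 + 106 = 243 kPa.
σ'_f = 243 ≤ σ'_p = 340 kPa, so the clay remains overconsolidated and only the recompression index applies:
S_c = C_r·H/(1+e₀)·log₁₀(σ'_f/σ'_0) = 0.055×5.1/2.29×log₁₀(243/137)
    = 0.12249 × 0.24889 = 0.03049 m

S_c ≈ 30.5 mm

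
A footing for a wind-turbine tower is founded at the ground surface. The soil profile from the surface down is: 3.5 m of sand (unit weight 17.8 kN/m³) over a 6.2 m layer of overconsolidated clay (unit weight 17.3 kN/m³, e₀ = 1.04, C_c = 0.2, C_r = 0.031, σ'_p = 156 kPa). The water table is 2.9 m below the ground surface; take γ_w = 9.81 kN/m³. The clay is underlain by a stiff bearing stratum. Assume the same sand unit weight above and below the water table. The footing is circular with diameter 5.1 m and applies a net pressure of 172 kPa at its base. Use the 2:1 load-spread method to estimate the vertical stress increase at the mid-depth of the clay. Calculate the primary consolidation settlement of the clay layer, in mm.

Mid-depth of clay below the ground surface: z = 3.5 + 6.2/2 = 6.6 m.
Total vertical stress at mid-clay: σ_v = 17.8×3.5 + 17.3×3.1 = 115.93 kPa.
Pore pressure: u = 9.81×(6.6 − 2.9) = 36.297 kPa.
Initial effective stress: σ'_0 = σ_v − u = 115.93 − 36.297 = 79.633 kPa.
Stress increase at mid-clay by the 2:1 spreading method:
Δσ ≈ qD²/(D+z)² = 172×5.1²/(5.1+6.6)² = 32.681 kPa
Final effective stress: σ'_f = 79.633 + 32.681 = 112.31 kPa.
σ'_f = 112.31 ≤ σ'_p = 156 kPa, so the clay remains overconsolidated and only the recompression index applies:
S_c = C_r·H/(1+e₀)·log₁₀(σ'_f/σ'_0) = 0.031×6.2/2.04×log₁₀(112.31/79.633)
    = 0.094215 × 0.14933 = 0.01407 m

S_c ≈ 14.1 mm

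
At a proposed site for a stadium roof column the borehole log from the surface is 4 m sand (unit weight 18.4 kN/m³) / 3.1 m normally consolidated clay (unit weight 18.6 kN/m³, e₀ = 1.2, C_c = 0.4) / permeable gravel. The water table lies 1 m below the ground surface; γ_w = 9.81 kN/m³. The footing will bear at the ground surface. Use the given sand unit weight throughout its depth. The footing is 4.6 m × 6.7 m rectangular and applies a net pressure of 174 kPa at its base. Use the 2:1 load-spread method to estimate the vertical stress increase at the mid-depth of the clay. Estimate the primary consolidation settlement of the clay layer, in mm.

Mid-depth of clay below the ground surface: z = 4 + 3.1/2 = 5.55 m.
Total vertical stress at mid-clay: σ_v = 18.4×4 + 18.6×1.55 = 102.43 kPa.
Pore pressure: u = 9.81×(5.55 − 1) = 44.636 kPa.
Initial effective stress: σ'_0 = σ_v − u = 102.43 − 44.636 = 57.794 kPa.
Stress increase at mid-clay by the 2:1 spreading method:
Δσ = qBL/((B+z)(L+z)) = 174×4.6×6.7/((4.6+5.55)(6.7+5.55)) = 43.13 kPa
Final effective stress: σ'_f = σ'_0 + Δσ = 57.794 + 43.13 = 100.92 kPa.
Normally consolidated clay, so the full stress increment lies on the virgin compression line:
S_c = C_c·H/(1+e₀)·log₁₀(σ'_f/σ'_0) = 0.4×3.1/(1+1.2)×log₁₀(100.92/57.794)
    = 0.56364 × 0.24209 = 0.1365 m

S_c ≈ 136 mm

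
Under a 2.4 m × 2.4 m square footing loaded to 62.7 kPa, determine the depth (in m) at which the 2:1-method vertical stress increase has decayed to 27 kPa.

z ≈ 1.26 m

2:1 spreading — at depth z the loaded area has grown by z in each plan dimension:
qB²/(B+z)² = Δσ_z ⇒ z = B(√(q/Δσ_z) − 1) = 2.4×(√(62.7/27) − 1) = 1.257 m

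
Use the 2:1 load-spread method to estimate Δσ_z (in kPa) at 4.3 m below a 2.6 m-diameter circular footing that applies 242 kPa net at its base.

By the 2:1 method the load spreads at 1 horizontal : 2 vertical, so at depth z the loaded area has grown by z in each plan dimension:
Δσ ≈ qD²/(D+z)² = 242×2.6²/(2.6+4.3)² = 34.361 kPa

Δσ_z ≈ 34.4 kPa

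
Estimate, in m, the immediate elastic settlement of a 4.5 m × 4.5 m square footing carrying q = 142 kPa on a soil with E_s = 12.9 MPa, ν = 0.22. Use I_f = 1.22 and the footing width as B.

Immediate (elastic) settlement: S_e = q·B·(1−ν²)/E_s · I_f.
E_s = 12.9 MPa = 12900 kPa.
S_e = 142 × 4.5 × (1 − 0.22²) / 12900 × 1.22
    = 142 × 4.5 × 0.9516 / 12900 × 1.22
    = 0.05751 m

S_e ≈ 0.0575 m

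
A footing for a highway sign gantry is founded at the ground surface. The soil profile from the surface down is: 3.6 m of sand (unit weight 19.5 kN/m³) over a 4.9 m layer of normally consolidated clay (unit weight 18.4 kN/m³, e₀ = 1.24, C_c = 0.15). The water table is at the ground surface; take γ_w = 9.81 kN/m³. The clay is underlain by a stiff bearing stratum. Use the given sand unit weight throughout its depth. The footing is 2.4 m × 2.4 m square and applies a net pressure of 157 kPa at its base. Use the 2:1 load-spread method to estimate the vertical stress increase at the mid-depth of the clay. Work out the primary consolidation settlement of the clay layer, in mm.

S_c ≈ 29.1 mm

Mid-depth of clay below the ground surface: z = 3.6 + 4.9/2 = 6.05 m.
Total vertical stress at mid-clay: σ_v = 19.5×3.6 + 18.4×2.45 = 115.28 kPa.
Pore pressure: u = 9.81×(6.05 − 0) = 59.351 kPa.
Initial effective stress: σ'_0 = σ_v − u = 115.28 − 59.351 = 55.929 kPa.
Stress increase at mid-clay by the 2:1 spreading method:
Δσ = qBL/((B+z)(L+z)) = 157×2.4×2.4/((2.4+6.05)(2.4+6.05)) = 12.665 kPa
Final effective stress: σ'_f = σ'_0 + Δσ = 55.929 + 12.665 = 68.594 kPa.
Normally consolidated clay, so the full stress increment lies on the virgin compression line:
S_c = C_c·H/(1+e₀)·log₁₀(σ'_f/σ'_0) = 0.15×4.9/(1+1.24)×log₁₀(68.594/55.929)
    = 0.32812 × 0.088649 = 0.02909 m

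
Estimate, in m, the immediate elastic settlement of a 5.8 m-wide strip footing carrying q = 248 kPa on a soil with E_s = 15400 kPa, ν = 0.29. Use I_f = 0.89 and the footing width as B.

S_e ≈ 0.0761 m

Immediate (elastic) settlement: S_e = q·B·(1−ν²)/E_s · I_f.
S_e = 248 × 5.8 × (1 − 0.29²) / 15400 × 0.89
    = 248 × 5.8 × 0.9159 / 15400 × 0.89
    = 0.07614 m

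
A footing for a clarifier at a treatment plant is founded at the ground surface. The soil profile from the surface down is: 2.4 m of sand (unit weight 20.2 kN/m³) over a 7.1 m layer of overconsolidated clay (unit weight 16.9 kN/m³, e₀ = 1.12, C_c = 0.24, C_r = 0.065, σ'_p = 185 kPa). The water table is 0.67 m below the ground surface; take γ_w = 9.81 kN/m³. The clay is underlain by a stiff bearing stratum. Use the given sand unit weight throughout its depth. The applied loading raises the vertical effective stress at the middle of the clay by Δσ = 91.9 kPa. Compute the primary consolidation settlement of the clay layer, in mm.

Mid-depth of clay below the ground surface: z = 2.4 + 7.1/2 = 5.95 m.
Total vertical stress at mid-clay: σ_v = 20.2×2.4 + 16.9×3.55 = 108.47 kPa.
Pore pressure: u = 9.81×(5.95 − 0.67) = 51.797 kPa.
Initial effective stress: σ'_0 = σ_v − u = 108.47 − 51.797 = 56.673 kPa.
Final effective stress: σ'_f = 56.673 + 91.9 = 148.57 kPa.
σ'_f = 148.57 ≤ σ'_p = 185 kPa, so the clay remains overconsolidated and only the recompression index applies:
S_c = C_r·H/(1+e₀)·log₁₀(σ'_f/σ'_0) = 0.065×7.1/2.12×log₁₀(148.57/56.673)
    = 0.21769 × 0.41855 = 0.09111 m

S_c ≈ 91.1 mm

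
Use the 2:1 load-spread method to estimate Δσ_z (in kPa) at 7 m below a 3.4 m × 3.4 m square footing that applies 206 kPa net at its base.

By the 2:1 method the load spreads at 1 horizontal : 2 vertical, so at depth z the loaded area has grown by z in each plan dimension:
Δσ = qBL/((B+z)(L+z)) = 206×3.4×3.4/((3.4+7)(3.4+7)) = 22.017 kPa

Δσ_z ≈ 22 kPa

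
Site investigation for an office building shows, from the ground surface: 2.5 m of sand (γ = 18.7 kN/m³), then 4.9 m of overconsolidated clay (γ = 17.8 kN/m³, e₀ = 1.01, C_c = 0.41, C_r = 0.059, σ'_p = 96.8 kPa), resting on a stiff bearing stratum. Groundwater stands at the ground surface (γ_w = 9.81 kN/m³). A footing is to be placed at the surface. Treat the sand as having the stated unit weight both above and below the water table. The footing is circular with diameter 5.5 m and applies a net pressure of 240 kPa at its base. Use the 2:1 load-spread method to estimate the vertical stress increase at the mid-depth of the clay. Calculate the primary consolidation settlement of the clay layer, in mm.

S_c ≈ 101 mm

Mid-depth of clay below the ground surface: z = 2.5 + 4.9/2 = 4.95 m.
Total vertical stress at mid-clay: σ_v = 18.7×2.5 + 17.8×2.45 = 90.36 kPa.
Pore pressure: u = 9.81×(4.95 − 0) = 48.56 kPa.
Initial effective stress: σ'_0 = σ_v − u = 90.36 − 48.56 = 41.8 kPa.
Stress increase at mid-clay by the 2:1 spreading method:
Δσ ≈ qD²/(D+z)² = 240×5.5²/(5.5+4.95)² = 66.482 kPa
Final effective stress: σ'_f = 41.8 + 66.482 = 108.28 kPa.
σ'_f = 108.28 > σ'_p = 96.8 kPa, so the stress path crosses the preconsolidation pressure — recompression up to σ'_p, then virgin compression beyond:
S_c = H/(1+e₀)·[C_r·log₁₀(σ'_p/σ'_0) + C_c·log₁₀(σ'_f/σ'_p)]
    = 4.9/2.01 × [0.059×log₁₀(96.8/41.8) + 0.41×log₁₀(108.28/96.8)]
    = 2.4378 × [0.021517 + 0.019956] = 0.1011 m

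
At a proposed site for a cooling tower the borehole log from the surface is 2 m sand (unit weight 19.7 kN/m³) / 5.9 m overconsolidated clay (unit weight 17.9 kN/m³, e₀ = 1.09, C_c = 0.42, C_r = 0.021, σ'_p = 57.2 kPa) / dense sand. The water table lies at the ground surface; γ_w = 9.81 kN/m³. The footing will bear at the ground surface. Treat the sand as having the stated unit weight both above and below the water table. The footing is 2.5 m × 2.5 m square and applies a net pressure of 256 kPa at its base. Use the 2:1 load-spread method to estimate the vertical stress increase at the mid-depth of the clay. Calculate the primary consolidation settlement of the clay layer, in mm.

Mid-depth of clay below the ground surface: z = 2 + 5.9/2 = 4.95 m.
Total vertical stress at mid-clay: σ_v = 19.7×2 + 17.9×2.95 = 92.205 kPa.
Pore pressure: u = 9.81×(4.95 − 0) = 48.56 kPa.
Initial effective stress: σ'_0 = σ_v − u = 92.205 − 48.56 = 43.645 kPa.
Stress increase at mid-clay by the 2:1 spreading method:
Δσ = qBL/((B+z)(L+z)) = 256×2.5×2.5/((2.5+4.95)(2.5+4.95)) = 28.828 kPa
Final effective stress: σ'_f = 43.645 + 28.828 = 72.473 kPa.
σ'_f = 72.473 > σ'_p = 57.2 kPa, so the stress path crosses the preconsolidation pressure — recompression up to σ'_p, then virgin compression beyond:
S_c = H/(1+e₀)·[C_r·log₁₀(σ'_p/σ'_0) + C_c·log₁₀(σ'_f/σ'_p)]
    = 5.9/2.09 × [0.021×log₁₀(57.2/43.645) + 0.42×log₁₀(72.473/57.2)]
    = 2.823 × [0.0024667 + 0.043168] = 0.1288 m

S_c ≈ 129 mm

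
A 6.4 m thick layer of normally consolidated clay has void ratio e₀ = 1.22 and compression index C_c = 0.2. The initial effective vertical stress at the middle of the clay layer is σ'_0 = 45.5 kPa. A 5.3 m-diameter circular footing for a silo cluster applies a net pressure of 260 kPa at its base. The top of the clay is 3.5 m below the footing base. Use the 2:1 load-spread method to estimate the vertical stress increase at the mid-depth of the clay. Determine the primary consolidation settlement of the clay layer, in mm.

S_c ≈ 188 mm

Mid-depth of clay below the footing base: z = 3.5 + 6.4/2 = 6.7 m.
Stress increase at mid-clay by the 2:1 spreading method:
Δσ ≈ qD²/(D+z)² = 260×5.3²/(5.3+6.7)² = 50.718 kPa
Final effective stress: σ'_f = σ'_0 + Δσ = 45.5 + 50.718 = 96.218 kPa.
Normally consolidated clay, so the full stress increment lies on the virgin compression line:
S_c = C_c·H/(1+e₀)·log₁₀(σ'_f/σ'_0) = 0.2×6.4/(1+1.22)×log₁₀(96.218/45.5)
    = 0.57658 × 0.32524 = 0.1875 m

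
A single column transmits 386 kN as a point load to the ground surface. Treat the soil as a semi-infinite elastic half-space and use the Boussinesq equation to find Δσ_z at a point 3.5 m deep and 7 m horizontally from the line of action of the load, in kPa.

Boussinesq vertical stress below a point load on an elastic half-space:
Δσ_z = 3P/(2πz²) · [1 + (r/z)²]^(−5/2)
r/z = 7/3.5 = 2; [1+(r/z)²]^(−5/2) = 0.017889.
Δσ_z = 3×386/(2π×3.5²) × 0.017889 = 15.045 × 0.017889 = 0.2691 kPa

Δσ_z ≈ 0.269 kPa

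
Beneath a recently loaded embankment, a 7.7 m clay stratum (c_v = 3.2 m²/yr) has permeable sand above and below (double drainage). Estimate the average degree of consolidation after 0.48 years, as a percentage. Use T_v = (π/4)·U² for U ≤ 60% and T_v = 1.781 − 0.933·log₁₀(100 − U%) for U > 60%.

Drainage path length: H_d = H/2 = 3.85 m (double drainage).
T_v = c_v·t/H_d² = 3.2×0.48/3.85² = 0.10363.
T_v = 0.10363 corresponds to the U ≤ 60% branch:
U = √(4T_v/π) = 0.3632

U ≈ 36.3 %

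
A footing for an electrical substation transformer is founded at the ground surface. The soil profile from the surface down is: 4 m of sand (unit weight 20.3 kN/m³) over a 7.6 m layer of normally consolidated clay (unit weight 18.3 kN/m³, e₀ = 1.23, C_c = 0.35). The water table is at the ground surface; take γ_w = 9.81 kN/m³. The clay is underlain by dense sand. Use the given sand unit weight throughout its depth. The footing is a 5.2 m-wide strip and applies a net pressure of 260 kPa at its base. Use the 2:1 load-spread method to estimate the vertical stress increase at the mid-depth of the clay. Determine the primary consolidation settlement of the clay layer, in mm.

S_c ≈ 454 mm

Mid-depth of clay below the ground surface: z = 4 + 7.6/2 = 7.8 m.
Total vertical stress at mid-clay: σ_v = 20.3×4 + 18.3×3.8 = 150.74 kPa.
Pore pressure: u = 9.81×(7.8 − 0) = 76.518 kPa.
Initial effective stress: σ'_0 = σ_v − u = 150.74 − 76.518 = 74.222 kPa.
Stress increase at mid-clay by the 2:1 spreading method:
Δσ = qB/(B+z) = 260×5.2/(5.2+7.8) = 104 kPa
Final effective stress: σ'_f = σ'_0 + Δσ = 74.222 + 104 = 178.22 kPa.
Normally consolidated clay, so the full stress increment lies on the virgin compression line:
S_c = C_c·H/(1+e₀)·log₁₀(σ'_f/σ'_0) = 0.35×7.6/(1+1.23)×log₁₀(178.22/74.222)
    = 1.1928 × 0.38042 = 0.4538 m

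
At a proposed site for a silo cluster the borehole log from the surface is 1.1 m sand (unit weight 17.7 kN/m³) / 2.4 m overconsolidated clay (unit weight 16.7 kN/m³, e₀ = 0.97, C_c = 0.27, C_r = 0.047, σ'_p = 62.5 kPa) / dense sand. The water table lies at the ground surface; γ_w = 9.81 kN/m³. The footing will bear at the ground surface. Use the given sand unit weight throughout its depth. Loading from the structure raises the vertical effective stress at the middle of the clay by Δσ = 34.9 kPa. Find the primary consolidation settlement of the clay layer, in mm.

Mid-depth of clay below the ground surface: z = 1.1 + 2.4/2 = 2.3 m.
Total vertical stress at mid-clay: σ_v = 17.7×1.1 + 16.7×1.2 = 39.51 kPa.
Pore pressure: u = 9.81×(2.3 − 0) = 22.563 kPa.
Initial effective stress: σ'_0 = σ_v − u = 39.51 − 22.563 = 16.947 kPa.
Final effective stress: σ'_f = 16.947 + 34.9 = 51.847 kPa.
σ'_f = 51.847 ≤ σ'_p = 62.5 kPa, so the clay remains overconsolidated and only the recompression index applies:
S_c = C_r·H/(1+e₀)·log₁₀(σ'_f/σ'_0) = 0.047×2.4/1.97×log₁₀(51.847/16.947)
    = 0.05726 × 0.48563 = 0.02781 m

S_c ≈ 27.8 mm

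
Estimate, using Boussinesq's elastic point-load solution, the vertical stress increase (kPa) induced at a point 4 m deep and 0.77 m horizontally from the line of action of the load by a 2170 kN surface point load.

Δσ_z ≈ 59.1 kPa

Boussinesq vertical stress below a point load on an elastic half-space:
Δσ_z = 3P/(2πz²) · [1 + (r/z)²]^(−5/2)
r/z = 0.77/4 = 0.1925; [1+(r/z)²]^(−5/2) = 0.91305.
Δσ_z = 3×2170/(2π×4²) × 0.91305 = 64.756 × 0.91305 = 59.13 kPa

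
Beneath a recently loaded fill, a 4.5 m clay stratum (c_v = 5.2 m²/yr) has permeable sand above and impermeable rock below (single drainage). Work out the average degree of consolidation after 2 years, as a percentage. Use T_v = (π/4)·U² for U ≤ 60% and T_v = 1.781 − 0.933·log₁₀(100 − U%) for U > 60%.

U ≈ 77.2 %

Drainage path length: H_d = H = 4.5 m (single drainage).
T_v = c_v·t/H_d² = 5.2×2/4.5² = 0.51358.
T_v = 0.51358 corresponds to the U > 60% branch:
U = 1 − 10^((1.781 − T_v)/0.933)/100 = 0.7717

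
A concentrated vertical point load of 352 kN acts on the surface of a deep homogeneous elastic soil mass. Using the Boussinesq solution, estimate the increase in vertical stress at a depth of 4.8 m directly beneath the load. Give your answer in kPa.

Boussinesq vertical stress below a point load on an elastic half-space:
Δσ_z = 3P/(2πz²) · [1 + (r/z)²]^(−5/2)
r/z = 0/4.8 = 0; [1+(r/z)²]^(−5/2) = 1.
Δσ_z = 3×352/(2π×4.8²) × 1 = 7.2946 × 1 = 7.295 kPa

Δσ_z ≈ 7.29 kPa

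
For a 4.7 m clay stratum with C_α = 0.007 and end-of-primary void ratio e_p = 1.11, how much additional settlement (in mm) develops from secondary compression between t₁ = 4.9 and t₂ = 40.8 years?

S_s ≈ 14.4 mm

Secondary compression: S_s = C_α·H/(1+e_p)·log₁₀(t₂/t₁)
S_s = 0.007×4.7/(1+1.11)×log₁₀(40.8/4.9)
    = 0.01559 × 0.9205 = 0.01435 m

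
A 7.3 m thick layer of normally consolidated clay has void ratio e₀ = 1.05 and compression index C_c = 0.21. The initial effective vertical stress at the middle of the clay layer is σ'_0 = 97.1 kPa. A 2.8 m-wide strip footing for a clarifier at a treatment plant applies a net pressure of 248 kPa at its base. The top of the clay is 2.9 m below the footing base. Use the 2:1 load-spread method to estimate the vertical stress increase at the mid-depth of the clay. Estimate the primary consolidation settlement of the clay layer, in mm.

Mid-depth of clay below the footing base: z = 2.9 + 7.3/2 = 6.55 m.
Stress increase at mid-clay by the 2:1 spreading method:
Δσ = qB/(B+z) = 248×2.8/(2.8+6.55) = 74.267 kPa
Final effective stress: σ'_f = σ'_0 + Δσ = 97.1 + 74.267 = 171.37 kPa.
Normally consolidated clay, so the full stress increment lies on the virgin compression line:
S_c = C_c·H/(1+e₀)·log₁₀(σ'_f/σ'_0) = 0.21×7.3/(1+1.05)×log₁₀(171.37/97.1)
    = 0.7478 × 0.24672 = 0.1845 m

S_c ≈ 184 mm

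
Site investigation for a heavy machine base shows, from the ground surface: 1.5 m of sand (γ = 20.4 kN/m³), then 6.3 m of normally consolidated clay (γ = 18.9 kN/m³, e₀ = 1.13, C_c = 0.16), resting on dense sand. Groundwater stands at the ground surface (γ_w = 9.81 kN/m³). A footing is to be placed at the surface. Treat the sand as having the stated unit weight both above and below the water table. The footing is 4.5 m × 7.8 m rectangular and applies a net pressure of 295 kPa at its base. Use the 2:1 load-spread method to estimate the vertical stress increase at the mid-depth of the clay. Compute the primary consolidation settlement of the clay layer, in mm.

Mid-depth of clay below the ground surface: z = 1.5 + 6.3/2 = 4.65 m.
Total vertical stress at mid-clay: σ_v = 20.4×1.5 + 18.9×3.15 = 90.135 kPa.
Pore pressure: u = 9.81×(4.65 − 0) = 45.617 kPa.
Initial effective stress: σ'_0 = σ_v − u = 90.135 − 45.617 = 44.518 kPa.
Stress increase at mid-clay by the 2:1 spreading method:
Δσ = qBL/((B+z)(L+z)) = 295×4.5×7.8/((4.5+4.65)(7.8+4.65)) = 90.895 kPa
Final effective stress: σ'_f = σ'_0 + Δσ = 44.518 + 90.895 = 135.41 kPa.
Normally consolidated clay, so the full stress increment lies on the virgin compression line:
S_c = C_c·H/(1+e₀)·log₁₀(σ'_f/σ'_0) = 0.16×6.3/(1+1.13)×log₁₀(135.41/44.518)
    = 0.47324 × 0.48312 = 0.2286 m

S_c ≈ 229 mm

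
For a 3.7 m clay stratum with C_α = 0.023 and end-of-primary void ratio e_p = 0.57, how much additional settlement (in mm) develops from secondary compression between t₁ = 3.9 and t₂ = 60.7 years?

Secondary compression: S_s = C_α·H/(1+e_p)·log₁₀(t₂/t₁)
S_s = 0.023×3.7/(1+0.57)×log₁₀(60.7/3.9)
    = 0.0542 × 1.192 = 0.06462 m

S_s ≈ 64.6 mm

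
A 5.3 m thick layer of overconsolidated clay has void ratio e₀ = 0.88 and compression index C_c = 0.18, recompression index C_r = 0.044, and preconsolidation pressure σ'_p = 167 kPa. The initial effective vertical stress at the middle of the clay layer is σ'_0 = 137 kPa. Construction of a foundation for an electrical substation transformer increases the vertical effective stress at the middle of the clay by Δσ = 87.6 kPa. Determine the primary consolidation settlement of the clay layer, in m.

S_c ≈ 0.076 m

Final effective stress: σ'_f = 137 + 87.6 = 224.6 kPa.
σ'_f = 224.6 > σ'_p = 167 kPa, so the stress path crosses the preconsolidation pressure — recompression up to σ'_p, then virgin compression beyond:
S_c = H/(1+e₀)·[C_r·log₁₀(σ'_p/σ'_0) + C_c·log₁₀(σ'_f/σ'_p)]
    = 5.3/1.88 × [0.044×log₁₀(167/137) + 0.18×log₁₀(224.6/167)]
    = 2.8191 × [0.0037838 + 0.023165] = 0.07597 m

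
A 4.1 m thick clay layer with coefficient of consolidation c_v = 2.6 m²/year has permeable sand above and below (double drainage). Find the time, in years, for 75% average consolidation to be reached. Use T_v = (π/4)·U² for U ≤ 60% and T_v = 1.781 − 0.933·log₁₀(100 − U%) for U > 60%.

Drainage path length: H_d = H/2 = 2.05 m (double drainage).
U > 60%: T_v = 1.781 − 0.933·log₁₀(100 − 75) = 0.47672.
t = T_v·H_d²/c_v = 0.47672×2.05²/2.6 = 0.7705 years.

t ≈ 0.771 years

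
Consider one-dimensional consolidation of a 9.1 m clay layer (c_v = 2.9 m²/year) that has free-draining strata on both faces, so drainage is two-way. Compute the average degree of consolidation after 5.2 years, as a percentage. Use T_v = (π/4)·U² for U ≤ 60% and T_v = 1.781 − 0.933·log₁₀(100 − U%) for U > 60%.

U ≈ 86.6 %

Drainage path length: H_d = H/2 = 4.55 m (double drainage).
T_v = c_v·t/H_d² = 2.9×5.2/4.55² = 0.72841.
T_v = 0.72841 corresponds to the U > 60% branch:
U = 1 − 10^((1.781 − T_v)/0.933)/100 = 0.8657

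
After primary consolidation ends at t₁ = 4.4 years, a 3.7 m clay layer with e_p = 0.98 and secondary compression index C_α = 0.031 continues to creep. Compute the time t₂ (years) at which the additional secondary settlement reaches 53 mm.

t₂ ≈ 36.2 years

S_s = C_α·H/(1+e_p)·log₁₀(t₂/t₁) ⇒ log₁₀(t₂/t₁) = S_s·(1+e_p)/(C_α·H).
log₁₀(t₂/t₁) = 0.053 × (1+0.98) / (0.031×3.7) = 0.9149
t₂ = t₁ × 10^0.9149 = 4.4 × 8.221 = 36.17 years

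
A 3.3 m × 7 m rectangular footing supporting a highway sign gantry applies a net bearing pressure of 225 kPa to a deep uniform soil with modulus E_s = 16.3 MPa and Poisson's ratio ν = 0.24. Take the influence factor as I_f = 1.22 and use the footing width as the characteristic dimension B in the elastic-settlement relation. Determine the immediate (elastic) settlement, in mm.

S_e ≈ 52.4 mm

Immediate (elastic) settlement: S_e = q·B·(1−ν²)/E_s · I_f.
E_s = 16.3 MPa = 16300 kPa.
S_e = 225 × 3.3 × (1 − 0.24²) / 16300 × 1.22
    = 225 × 3.3 × 0.9424 / 16300 × 1.22
    = 0.05237 m = 52.37 mm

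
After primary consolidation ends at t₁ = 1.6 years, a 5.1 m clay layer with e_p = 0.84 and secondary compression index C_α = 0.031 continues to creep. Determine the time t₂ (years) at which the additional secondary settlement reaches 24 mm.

t₂ ≈ 3.04 years

S_s = C_α·H/(1+e_p)·log₁₀(t₂/t₁) ⇒ log₁₀(t₂/t₁) = S_s·(1+e_p)/(C_α·H).
log₁₀(t₂/t₁) = 0.024 × (1+0.84) / (0.031×5.1) = 0.2793
t₂ = t₁ × 10^0.2793 = 1.6 × 1.902 = 3.044 years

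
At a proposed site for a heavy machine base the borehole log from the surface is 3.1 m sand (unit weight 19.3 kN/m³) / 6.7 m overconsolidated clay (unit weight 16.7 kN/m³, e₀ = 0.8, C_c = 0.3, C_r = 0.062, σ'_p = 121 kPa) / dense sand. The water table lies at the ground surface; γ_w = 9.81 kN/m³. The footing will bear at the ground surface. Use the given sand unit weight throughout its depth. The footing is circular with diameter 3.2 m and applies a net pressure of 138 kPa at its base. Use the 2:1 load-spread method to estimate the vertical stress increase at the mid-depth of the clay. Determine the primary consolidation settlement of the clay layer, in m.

S_c ≈ 0.0254 m

Mid-depth of clay below the ground surface: z = 3.1 + 6.7/2 = 6.45 m.
Total vertical stress at mid-clay: σ_v = 19.3×3.1 + 16.7×3.35 = 115.78 kPa.
Pore pressure: u = 9.81×(6.45 − 0) = 63.275 kPa.
Initial effective stress: σ'_0 = σ_v − u = 115.78 − 63.275 = 52.505 kPa.
Stress increase at mid-clay by the 2:1 spreading method:
Δσ ≈ qD²/(D+z)² = 138×3.2²/(3.2+6.45)² = 15.175 kPa
Final effective stress: σ'_f = 52.505 + 15.175 = 67.68 kPa.
σ'_f = 67.68 ≤ σ'_p = 121 kPa, so the clay remains overconsolidated and only the recompression index applies:
S_c = C_r·H/(1+e₀)·log₁₀(σ'_f/σ'_0) = 0.062×6.7/1.8×log₁₀(67.68/52.505)
    = 0.23078 × 0.11026 = 0.02545 m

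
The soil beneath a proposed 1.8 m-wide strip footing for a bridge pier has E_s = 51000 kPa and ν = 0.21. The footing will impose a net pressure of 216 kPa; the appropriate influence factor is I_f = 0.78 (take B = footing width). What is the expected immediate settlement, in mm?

S_e ≈ 5.68 mm

Immediate (elastic) settlement: S_e = q·B·(1−ν²)/E_s · I_f.
S_e = 216 × 1.8 × (1 − 0.21²) / 51000 × 0.78
    = 216 × 1.8 × 0.9559 / 51000 × 0.78
    = 0.005684 m = 5.684 mm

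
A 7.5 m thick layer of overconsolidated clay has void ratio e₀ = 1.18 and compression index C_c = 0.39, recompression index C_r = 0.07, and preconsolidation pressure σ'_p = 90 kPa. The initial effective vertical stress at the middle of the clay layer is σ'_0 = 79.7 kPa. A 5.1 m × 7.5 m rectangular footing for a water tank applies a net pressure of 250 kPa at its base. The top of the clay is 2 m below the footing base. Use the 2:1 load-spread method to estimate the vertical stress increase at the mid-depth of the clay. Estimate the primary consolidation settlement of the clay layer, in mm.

S_c ≈ 296 mm

Mid-depth of clay below the footing base: z = 2 + 7.5/2 = 5.75 m.
Stress increase at mid-clay by the 2:1 spreading method:
Δσ = qBL/((B+z)(L+z)) = 250×5.1×7.5/((5.1+5.75)(7.5+5.75)) = 66.516 kPa
Final effective stress: σ'_f = 79.7 + 66.516 = 146.22 kPa.
σ'_f = 146.22 > σ'_p = 90 kPa, so the stress path crosses the preconsolidation pressure — recompression up to σ'_p, then virgin compression beyond:
S_c = H/(1+e₀)·[C_r·log₁₀(σ'_p/σ'_0) + C_c·log₁₀(σ'_f/σ'_p)]
    = 7.5/2.18 × [0.07×log₁₀(90/79.7) + 0.39×log₁₀(146.22/90)]
    = 3.4404 × [0.0036949 + 0.082198] = 0.2955 m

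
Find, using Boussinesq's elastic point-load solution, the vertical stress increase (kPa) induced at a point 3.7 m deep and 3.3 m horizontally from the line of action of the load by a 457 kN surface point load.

Boussinesq vertical stress below a point load on an elastic half-space:
Δσ_z = 3P/(2πz²) · [1 + (r/z)²]^(−5/2)
r/z = 3.3/3.7 = 0.89189; [1+(r/z)²]^(−5/2) = 0.2315.
Δσ_z = 3×457/(2π×3.7²) × 0.2315 = 15.939 × 0.2315 = 3.69 kPa

Δσ_z ≈ 3.69 kPa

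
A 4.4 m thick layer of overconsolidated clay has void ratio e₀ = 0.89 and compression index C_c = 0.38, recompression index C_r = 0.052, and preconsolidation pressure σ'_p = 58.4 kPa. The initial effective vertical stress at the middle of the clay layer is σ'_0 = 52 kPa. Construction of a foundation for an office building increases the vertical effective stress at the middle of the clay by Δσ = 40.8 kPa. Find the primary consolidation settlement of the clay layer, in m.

Final effective stress: σ'_f = 52 + 40.8 = 92.8 kPa.
σ'_f = 92.8 > σ'_p = 58.4 kPa, so the stress path crosses the preconsolidation pressure — recompression up to σ'_p, then virgin compression beyond:
S_c = H/(1+e₀)·[C_r·log₁₀(σ'_p/σ'_0) + C_c·log₁₀(σ'_f/σ'_p)]
    = 4.4/1.89 × [0.052×log₁₀(58.4/52) + 0.38×log₁₀(92.8/58.4)]
    = 2.328 × [0.0026213 + 0.076431] = 0.184 m

S_c ≈ 0.184 m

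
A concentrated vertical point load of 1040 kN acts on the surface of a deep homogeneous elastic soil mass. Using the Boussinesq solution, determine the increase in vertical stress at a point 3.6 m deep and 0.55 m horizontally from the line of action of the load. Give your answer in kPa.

Boussinesq vertical stress below a point load on an elastic half-space:
Δσ_z = 3P/(2πz²) · [1 + (r/z)²]^(−5/2)
r/z = 0.55/3.6 = 0.15278; [1+(r/z)²]^(−5/2) = 0.94395.
Δσ_z = 3×1040/(2π×3.6²) × 0.94395 = 38.315 × 0.94395 = 36.17 kPa

Δσ_z ≈ 36.2 kPa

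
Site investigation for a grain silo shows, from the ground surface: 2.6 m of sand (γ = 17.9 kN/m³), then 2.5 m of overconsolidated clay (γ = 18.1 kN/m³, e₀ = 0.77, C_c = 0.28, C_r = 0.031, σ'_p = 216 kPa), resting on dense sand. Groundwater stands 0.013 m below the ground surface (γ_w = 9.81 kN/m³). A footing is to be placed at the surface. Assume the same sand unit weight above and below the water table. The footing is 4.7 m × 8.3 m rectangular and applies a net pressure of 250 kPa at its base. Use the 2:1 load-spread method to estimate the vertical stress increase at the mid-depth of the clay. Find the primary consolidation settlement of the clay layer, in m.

S_c ≈ 0.0263 m

Mid-depth of clay below the ground surface: z = 2.6 + 2.5/2 = 3.85 m.
Total vertical stress at mid-clay: σ_v = 17.9×2.6 + 18.1×1.25 = 69.165 kPa.
Pore pressure: u = 9.81×(3.85 − 0.013) = 37.641 kPa.
Initial effective stress: σ'_0 = σ_v − u = 69.165 − 37.641 = 31.524 kPa.
Stress increase at mid-clay by the 2:1 spreading method:
Δσ = qBL/((B+z)(L+z)) = 250×4.7×8.3/((4.7+3.85)(8.3+3.85)) = 93.88 kPa
Final effective stress: σ'_f = 31.524 + 93.88 = 125.4 kPa.
σ'_f = 125.4 ≤ σ'_p = 216 kPa, so the clay remains overconsolidated and only the recompression index applies:
S_c = C_r·H/(1+e₀)·log₁₀(σ'_f/σ'_0) = 0.031×2.5/1.77×log₁₀(125.4/31.524)
    = 0.043784 × 0.59966 = 0.02626 m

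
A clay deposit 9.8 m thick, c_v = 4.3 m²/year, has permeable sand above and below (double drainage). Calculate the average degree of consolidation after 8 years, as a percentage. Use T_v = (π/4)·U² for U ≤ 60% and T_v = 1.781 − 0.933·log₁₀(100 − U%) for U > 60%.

U ≈ 97.6 %

Drainage path length: H_d = H/2 = 4.9 m (double drainage).
T_v = c_v·t/H_d² = 4.3×8/4.9² = 1.4327.
T_v = 1.4327 corresponds to the U > 60% branch:
U = 1 − 10^((1.781 − T_v)/0.933)/100 = 0.9764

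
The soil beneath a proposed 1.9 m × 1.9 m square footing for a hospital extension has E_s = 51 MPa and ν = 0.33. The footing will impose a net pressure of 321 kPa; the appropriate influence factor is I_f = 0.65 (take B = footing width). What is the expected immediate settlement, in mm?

Immediate (elastic) settlement: S_e = q·B·(1−ν²)/E_s · I_f.
E_s = 51 MPa = 51000 kPa.
S_e = 321 × 1.9 × (1 − 0.33²) / 51000 × 0.65
    = 321 × 1.9 × 0.8911 / 51000 × 0.65
    = 0.006927 m = 6.927 mm

S_e ≈ 6.93 mm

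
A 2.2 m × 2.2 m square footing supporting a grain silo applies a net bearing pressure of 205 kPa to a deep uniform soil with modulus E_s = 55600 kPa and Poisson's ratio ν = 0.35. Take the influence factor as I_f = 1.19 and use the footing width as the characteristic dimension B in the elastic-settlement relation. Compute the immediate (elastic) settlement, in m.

Immediate (elastic) settlement: S_e = q·B·(1−ν²)/E_s · I_f.
S_e = 205 × 2.2 × (1 − 0.35²) / 55600 × 1.19
    = 205 × 2.2 × 0.8775 / 55600 × 1.19
    = 0.00847 m

S_e ≈ 0.00847 m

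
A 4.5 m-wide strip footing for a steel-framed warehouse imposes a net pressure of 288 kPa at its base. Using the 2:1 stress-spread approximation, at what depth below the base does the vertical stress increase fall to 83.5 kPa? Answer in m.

2:1 spreading — at depth z the loaded area has grown by z in each plan dimension:
qB/(B+z) = Δσ_z ⇒ z = qB/Δσ_z − B = 288×4.5/83.5 − 4.5 = 11.02 m

z ≈ 11 m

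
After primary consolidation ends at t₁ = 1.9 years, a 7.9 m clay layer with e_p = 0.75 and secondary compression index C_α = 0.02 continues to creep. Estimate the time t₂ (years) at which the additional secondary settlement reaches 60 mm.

S_s = C_α·H/(1+e_p)·log₁₀(t₂/t₁) ⇒ log₁₀(t₂/t₁) = S_s·(1+e_p)/(C_α·H).
log₁₀(t₂/t₁) = 0.06 × (1+0.75) / (0.02×7.9) = 0.6646
t₂ = t₁ × 10^0.6646 = 1.9 × 4.619 = 8.776 years

t₂ ≈ 8.78 years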